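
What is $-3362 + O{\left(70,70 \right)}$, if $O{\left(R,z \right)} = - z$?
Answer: $-3432$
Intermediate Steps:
$-3362 + O{\left(70,70 \right)} = -3362 - 70 = -3432$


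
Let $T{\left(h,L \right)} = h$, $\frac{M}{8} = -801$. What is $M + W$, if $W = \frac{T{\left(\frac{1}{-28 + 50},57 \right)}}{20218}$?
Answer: $- \frac{2850252767}{444796} \approx -6408.0$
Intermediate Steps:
$M = -6408$ ($M = 8 \left(-801\right) = -6408$)
$W = \frac{1}{444796}$ ($W = \frac{1}{\left(-28 + 50\right) 20218} = \frac{1}{22} \cdot \frac{1}{20218} = \frac{1}{444796} \approx 2.2482 \cdot 10^{-6}$)
$M + W = -6408 + \frac{1}{444796} = - \frac{2850252767}{444796}$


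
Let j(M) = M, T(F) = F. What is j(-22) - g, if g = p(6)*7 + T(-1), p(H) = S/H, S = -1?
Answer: -119/6 ≈ -19.833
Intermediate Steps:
p(H) = -1/H
g = -13/6 (g = -1/6*7 - 1 = -1*⅙*7 - 1 = -⅙*7 - 1 = -7/6 - 1 = -13/6 ≈ -2.1667)
j(-22) - g = -22 - 1*(-13/6) = -22 + 13/6 = -119/6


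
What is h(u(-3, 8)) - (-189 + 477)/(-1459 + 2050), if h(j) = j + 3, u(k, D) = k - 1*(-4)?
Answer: 692/197 ≈ 3.5127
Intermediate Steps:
u(k, D) = 4 + k (u(k, D) = k + 4 = 4 + k)
h(j) = 3 + j
h(u(-3, 8)) - (-189 + 477)/(-1459 + 2050) = (3 + (4 - 3)) - (-189 + 477)/(-1459 + 2050) = (3 + 1) - 288/591 = 4 - 288/591 = 4 - 1*96/197 = 4 - 96/197 = 692/197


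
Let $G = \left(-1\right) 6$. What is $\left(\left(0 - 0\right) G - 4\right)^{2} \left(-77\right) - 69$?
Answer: $-1301$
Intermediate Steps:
$G = -6$
$\left(\left(0 - 0\right) G - 4\right)^{2} \left(-77\right) - 69 = \left(\left(0 - 0\right) \left(-6\right) - 4\right)^{2} \left(-77\right) - 69 = \left(\left(0 + 0\right) \left(-6\right) - 4\right)^{2} \left(-77\right) - 69 = \left(0 \left(-6\right) - 4\right)^{2} \left(-77\right) - 69 = \left(0 - 4\right)^{2} \left(-77\right) - 69 = \left(-4\right)^{2} \left(-77\right) - 69 = 16 \left(-77\right) - 69 = -1232 - 69 = -1301$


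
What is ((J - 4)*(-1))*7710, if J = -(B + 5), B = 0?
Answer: 69390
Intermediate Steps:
J = -5 (J = -(0 + 5) = -1*5 = -5)
((J - 4)*(-1))*7710 = ((-5 - 4)*(-1))*7710 = -9*(-1)*7710 = 9*7710 = 69390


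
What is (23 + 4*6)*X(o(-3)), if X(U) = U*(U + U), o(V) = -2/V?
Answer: 376/9 ≈ 41.778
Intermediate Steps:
X(U) = 2*U**2 (X(U) = U*(2*U) = 2*U**2)
(23 + 4*6)*X(o(-3)) = (23 + 4*6)*(2*(-2/(-3))**2) = (23 + 24)*(2*(-2*(-1/3))**2) = 47*(2*(2/3)**2) = 47*(2*(4/9)) = 47*(8/9) = 376/9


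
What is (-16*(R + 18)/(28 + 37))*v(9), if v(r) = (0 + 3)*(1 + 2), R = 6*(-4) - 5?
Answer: 1584/65 ≈ 24.369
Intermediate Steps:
R = -29 (R = -24 - 5 = -29)
v(r) = 9 (v(r) = 3*3 = 9)
(-16*(R + 18)/(28 + 37))*v(9) = -16*(-29 + 18)/(28 + 37)*9 = -(-176)/65*9 = -16*(-11/65)*9 = (176/65)*9 = 1584/65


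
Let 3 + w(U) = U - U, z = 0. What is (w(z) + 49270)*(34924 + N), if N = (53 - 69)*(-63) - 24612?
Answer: 557702440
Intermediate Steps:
w(U) = -3 (w(U) = -3 + (U - U) = -3 + 0 = -3)
N = -23604 (N = -16*(-63) - 24612 = 1008 - 24612 = -23604)
(w(z) + 49270)*(34924 + N) = (-3 + 49270)*(34924 - 23604) = 49267*11320 = 557702440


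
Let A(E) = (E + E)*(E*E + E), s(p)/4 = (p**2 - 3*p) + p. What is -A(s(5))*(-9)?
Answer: 3952800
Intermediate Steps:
s(p) = -8*p + 4*p**2 (s(p) = 4*((p**2 - 3*p) + p) = 4*(p**2 - 2*p) = -8*p + 4*p**2)
A(E) = 2*E*(E + E**2) (A(E) = (2*E)*(E**2 + E) = (2*E)*(E + E**2) = 2*E*(E + E**2))
-A(s(5))*(-9) = -2*(4*5*(-2 + 5))**2*(1 + 4*5*(-2 + 5))*(-9) = -2*(4*5*3)**2*(1 + 4*5*3)*(-9) = -2*60**2*(1 + 60)*(-9) = -2*3600*61*(-9) = -1*439200*(-9) = -439200*(-9) = 3952800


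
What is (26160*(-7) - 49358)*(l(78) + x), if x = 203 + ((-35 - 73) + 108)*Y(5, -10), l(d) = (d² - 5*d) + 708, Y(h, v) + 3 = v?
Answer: -1535517190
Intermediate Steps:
Y(h, v) = -3 + v
l(d) = 708 + d² - 5*d
x = 203 (x = 203 + ((-35 - 73) + 108)*(-3 - 10) = 203 + (-108 + 108)*(-13) = 203 + 0*(-13) = 203 + 0 = 203)
(26160*(-7) - 49358)*(l(78) + x) = (26160*(-7) - 49358)*((708 + 78² - 5*78) + 203) = (-183120 - 49358)*((708 + 6084 - 390) + 203) = -232478*(6402 + 203) = -232478*6605 = -1535517190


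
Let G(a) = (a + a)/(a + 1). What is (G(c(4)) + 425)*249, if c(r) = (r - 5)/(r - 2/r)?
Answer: 528129/5 ≈ 1.0563e+5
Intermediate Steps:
c(r) = (-5 + r)/(r - 2/r)
G(a) = 2*a/(1 + a) (G(a) = (2*a)/(1 + a) = 2*a/(1 + a))
(G(c(4)) + 425)*249 = (2*(4*(-5 + 4)/(-2 + 4²))/(1 + 4*(-5 + 4)/(-2 + 4²)) + 425)*249 = (2*(4*(-1)/(-2 + 16))/(1 + 4*(-1)/(-2 + 16)) + 425)*249 = (2*(4*(-1)/14)/(1 + 4*(-1)/14) + 425)*249 = (2*(4*(1/14)*(-1))/(1 + 4*(1/14)*(-1)) + 425)*249 = (2*(-2/7)/(1 - 2/7) + 425)*249 = (2*(-2/7)/(5/7) + 425)*249 = (2*(-2/7)*(7/5) + 425)*249 = (-⅘ + 425)*249 = (2121/5)*249 = 528129/5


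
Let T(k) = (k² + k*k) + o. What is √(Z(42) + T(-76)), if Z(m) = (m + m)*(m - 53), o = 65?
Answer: 17*√37 ≈ 103.41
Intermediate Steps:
T(k) = 65 + 2*k² (T(k) = (k² + k*k) + 65 = (k² + k²) + 65 = 2*k² + 65 = 65 + 2*k²)
Z(m) = 2*m*(-53 + m) (Z(m) = (2*m)*(-53 + m) = 2*m*(-53 + m))
√(Z(42) + T(-76)) = √(2*42*(-53 + 42) + (65 + 2*(-76)²)) = √(2*42*(-11) + (65 + 2*5776)) = √(-924 + (65 + 11552)) = √(-924 + 11617) = √10693 = 17*√37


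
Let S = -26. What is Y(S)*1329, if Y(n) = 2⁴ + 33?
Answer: 65121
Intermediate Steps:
Y(n) = 49 (Y(n) = 16 + 33 = 49)
Y(S)*1329 = 49*1329 = 65121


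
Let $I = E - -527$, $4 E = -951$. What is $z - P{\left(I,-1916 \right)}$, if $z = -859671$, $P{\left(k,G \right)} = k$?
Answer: $- \frac{3439841}{4} \approx -8.5996 \cdot 10^{5}$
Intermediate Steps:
$E = - \frac{951}{4}$ ($E = \frac{1}{4} \left(-951\right) = - \frac{951}{4} \approx -237.75$)
$I = \frac{1157}{4}$ ($I = - \frac{951}{4} - -527 = - \frac{951}{4} + 527 = \frac{1157}{4} \approx 289.25$)
$z - P{\left(I,-1916 \right)} = -859671 - \frac{1157}{4} = - \frac{3439841}{4}$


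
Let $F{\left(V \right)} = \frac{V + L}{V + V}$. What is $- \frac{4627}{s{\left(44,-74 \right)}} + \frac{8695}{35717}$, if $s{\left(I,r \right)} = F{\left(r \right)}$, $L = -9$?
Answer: $- \frac{24458137047}{2964511} \approx -8250.3$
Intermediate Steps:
$F{\left(V \right)} = \frac{-9 + V}{2 V}$ ($F{\left(V \right)} = \frac{V - 9}{V + V} = \frac{-9 + V}{2 V}$)
$s{\left(I,r \right)} = \frac{-9 + r}{2 r}$
$- \frac{4627}{s{\left(44,-74 \right)}} + \frac{8695}{35717} = - \frac{4627}{\frac{1}{2} \frac{1}{-74} \left(-9 - 74\right)} + \frac{8695}{35717} = - \frac{4627}{\frac{1}{2} \left(- \frac{1}{74}\right) \left(-83\right)} + 8695 \cdot \frac{1}{35717} = - \frac{4627}{\frac{83}{148}} + \frac{8695}{35717} = \left(-4627\right) \frac{148}{83} + \frac{8695}{35717} = - \frac{684796}{83} + \frac{8695}{35717} = - \frac{24458137047}{2964511}$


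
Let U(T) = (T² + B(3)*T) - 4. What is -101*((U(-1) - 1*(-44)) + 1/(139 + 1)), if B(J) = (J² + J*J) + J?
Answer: -282901/140 ≈ -2020.7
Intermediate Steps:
B(J) = J + 2*J² (B(J) = (J² + J²) + J = 2*J² + J = J + 2*J²)
U(T) = -4 + T² + 21*T (U(T) = (T² + (3*(1 + 2*3))*T) - 4 = (T² + (3*(1 + 6))*T) - 4 = (T² + (3*7)*T) - 4 = (T² + 21*T) - 4 = -4 + T² + 21*T)
-101*((U(-1) - 1*(-44)) + 1/(139 + 1)) = -101*(((-4 + (-1)² + 21*(-1)) - 1*(-44)) + 1/(139 + 1)) = -101*(((-4 + 1 - 21) + 44) + 1/140) = -101*((-24 + 44) + 1/140) = -101*(20 + 1/140) = -101*2801/140 = -282901/140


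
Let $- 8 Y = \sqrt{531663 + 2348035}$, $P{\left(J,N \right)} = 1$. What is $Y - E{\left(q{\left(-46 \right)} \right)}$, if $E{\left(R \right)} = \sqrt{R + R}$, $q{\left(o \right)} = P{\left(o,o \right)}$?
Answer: $- \sqrt{2} - \frac{\sqrt{2879698}}{8} \approx -213.54$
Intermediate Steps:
$q{\left(o \right)} = 1$
$E{\left(R \right)} = \sqrt{2} \sqrt{R}$ ($E{\left(R \right)} = \sqrt{2 R} = \sqrt{2} \sqrt{R}$)
$Y = - \frac{\sqrt{2879698}}{8}$ ($Y = - \frac{\sqrt{531663 + 2348035}}{8} = - \frac{\sqrt{2879698}}{8} \approx -212.12$)
$Y - E{\left(q{\left(-46 \right)} \right)} = - \frac{\sqrt{2879698}}{8} - \sqrt{2} \sqrt{1} = - \frac{\sqrt{2879698}}{8} - \sqrt{2} \cdot 1 = - \frac{\sqrt{2879698}}{8} - \sqrt{2} = - \sqrt{2} - \frac{\sqrt{2879698}}{8}$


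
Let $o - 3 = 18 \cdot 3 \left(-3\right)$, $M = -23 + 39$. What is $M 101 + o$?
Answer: $1457$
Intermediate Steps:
$M = 16$
$o = -159$ ($o = 3 + 18 \cdot 3 \left(-3\right) = 3 + 18 \left(-9\right) = 3 - 162 = -159$)
$M 101 + o = 16 \cdot 101 - 159 = 1616 - 159 = 1457$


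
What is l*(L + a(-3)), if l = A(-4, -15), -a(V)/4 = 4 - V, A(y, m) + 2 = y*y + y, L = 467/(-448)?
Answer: -65055/224 ≈ -290.42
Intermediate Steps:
L = -467/448 (L = 467*(-1/448) = -467/448 ≈ -1.0424)
A(y, m) = -2 + y + y**2 (A(y, m) = -2 + (y*y + y) = -2 + (y**2 + y) = -2 + (y + y**2) = -2 + y + y**2)
a(V) = -16 + 4*V (a(V) = -4*(4 - V) = -16 + 4*V)
l = 10 (l = -2 - 4 + (-4)**2 = -2 - 4 + 16 = 10)
l*(L + a(-3)) = 10*(-467/448 + (-16 + 4*(-3))) = 10*(-467/448 + (-16 - 12)) = 10*(-467/448 - 28) = 10*(-13011/448) = -65055/224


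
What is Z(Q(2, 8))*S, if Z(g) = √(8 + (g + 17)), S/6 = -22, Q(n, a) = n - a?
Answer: -132*√19 ≈ -575.38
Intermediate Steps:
S = -132 (S = 6*(-22) = -132)
Z(g) = √(25 + g) (Z(g) = √(8 + (17 + g)) = √(25 + g))
Z(Q(2, 8))*S = √(25 + (2 - 1*8))*(-132) = √(25 + (2 - 8))*(-132) = √(25 - 6)*(-132) = √19*(-132) = -132*√19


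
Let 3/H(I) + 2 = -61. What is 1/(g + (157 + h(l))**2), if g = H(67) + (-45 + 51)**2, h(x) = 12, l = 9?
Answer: 21/600536 ≈ 3.4969e-5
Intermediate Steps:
H(I) = -1/21 (H(I) = 3/(-2 - 61) = 3/(-63) = 3*(-1/63) = -1/21)
g = 755/21 (g = -1/21 + (-45 + 51)**2 = -1/21 + 6**2 = -1/21 + 36 = 755/21 ≈ 35.952)
1/(g + (157 + h(l))**2) = 1/(755/21 + (157 + 12)**2) = 1/(755/21 + 169**2) = 1/(755/21 + 28561) = 1/(600536/21) = 21/600536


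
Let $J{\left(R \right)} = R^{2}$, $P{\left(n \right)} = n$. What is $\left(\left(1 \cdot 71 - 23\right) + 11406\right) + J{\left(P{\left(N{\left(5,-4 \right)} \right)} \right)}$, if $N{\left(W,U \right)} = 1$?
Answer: $11455$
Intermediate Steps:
$\left(\left(1 \cdot 71 - 23\right) + 11406\right) + J{\left(P{\left(N{\left(5,-4 \right)} \right)} \right)} = \left(\left(1 \cdot 71 - 23\right) + 11406\right) + 1^{2} = \left(\left(71 - 23\right) + 11406\right) + 1 = \left(48 + 11406\right) + 1 = 11454 + 1 = 11455$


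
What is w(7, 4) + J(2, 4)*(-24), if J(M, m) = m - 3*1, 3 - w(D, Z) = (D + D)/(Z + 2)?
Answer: -70/3 ≈ -23.333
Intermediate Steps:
w(D, Z) = 3 - 2*D/(2 + Z) (w(D, Z) = 3 - (D + D)/(Z + 2) = 3 - 2*D/(2 + Z))
J(M, m) = -3 + m (J(M, m) = m - 3 = -3 + m)
w(7, 4) + J(2, 4)*(-24) = (6 - 2*7 + 3*4)/(2 + 4) + (-3 + 4)*(-24) = (6 - 14 + 12)/6 + 1*(-24) = (1/6)*4 - 24 = 2/3 - 24 = -70/3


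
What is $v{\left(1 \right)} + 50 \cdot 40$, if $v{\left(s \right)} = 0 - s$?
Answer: $1999$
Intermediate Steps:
$v{\left(s \right)} = - s$
$v{\left(1 \right)} + 50 \cdot 40 = \left(-1\right) 1 + 50 \cdot 40 = -1 + 2000 = 1999$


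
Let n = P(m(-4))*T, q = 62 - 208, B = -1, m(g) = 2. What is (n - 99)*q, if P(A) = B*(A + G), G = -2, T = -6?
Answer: 14454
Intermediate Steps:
P(A) = 2 - A (P(A) = -(A - 2) = -(-2 + A) = 2 - A)
q = -146
n = 0 (n = (2 - 1*2)*(-6) = (2 - 2)*(-6) = 0*(-6) = 0)
(n - 99)*q = (0 - 99)*(-146) = -99*(-146) = 14454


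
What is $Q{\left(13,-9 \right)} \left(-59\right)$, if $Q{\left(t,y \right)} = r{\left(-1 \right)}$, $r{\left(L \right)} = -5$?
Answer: $295$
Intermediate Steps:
$Q{\left(t,y \right)} = -5$
$Q{\left(13,-9 \right)} \left(-59\right) = \left(-5\right) \left(-59\right) = 295$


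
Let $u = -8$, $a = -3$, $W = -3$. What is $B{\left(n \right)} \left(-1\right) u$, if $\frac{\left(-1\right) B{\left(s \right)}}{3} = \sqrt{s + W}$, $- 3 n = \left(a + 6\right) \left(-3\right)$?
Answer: $0$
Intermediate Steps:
$n = 3$ ($n = - \frac{\left(-3 + 6\right) \left(-3\right)}{3} = - \frac{3 \left(-3\right)}{3} = \left(- \frac{1}{3}\right) \left(-9\right) = 3$)
$B{\left(s \right)} = - 3 \sqrt{-3 + s}$ ($B{\left(s \right)} = - 3 \sqrt{s - 3} = - 3 \sqrt{-3 + s}$)
$B{\left(n \right)} \left(-1\right) u = - 3 \sqrt{-3 + 3} \left(-1\right) \left(-8\right) = - 3 \sqrt{0} \left(-1\right) \left(-8\right) = \left(-3\right) 0 \left(-1\right) \left(-8\right) = 0 \left(-1\right) \left(-8\right) = 0 \left(-8\right) = 0$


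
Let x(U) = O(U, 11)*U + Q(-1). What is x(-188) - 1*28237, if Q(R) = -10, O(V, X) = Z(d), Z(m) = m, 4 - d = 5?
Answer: -28059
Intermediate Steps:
d = -1 (d = 4 - 1*5 = 4 - 5 = -1)
O(V, X) = -1
x(U) = -10 - U (x(U) = -U - 10 = -10 - U)
x(-188) - 1*28237 = (-10 - 1*(-188)) - 1*28237 = (-10 + 188) - 28237 = 178 - 28237 = -28059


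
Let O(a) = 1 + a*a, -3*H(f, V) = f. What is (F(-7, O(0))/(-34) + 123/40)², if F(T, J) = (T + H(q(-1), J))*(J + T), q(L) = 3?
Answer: 1279161/462400 ≈ 2.7663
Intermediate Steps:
H(f, V) = -f/3
O(a) = 1 + a²
F(T, J) = (-1 + T)*(J + T) (F(T, J) = (T - ⅓*3)*(J + T) = (T - 1)*(J + T) = (-1 + T)*(J + T))
(F(-7, O(0))/(-34) + 123/40)² = (((-7)² - (1 + 0²) - 1*(-7) + (1 + 0²)*(-7))/(-34) + 123/40)² = ((49 - (1 + 0) + 7 + (1 + 0)*(-7))*(-1/34) + 123*(1/40))² = ((49 - 1*1 + 7 + 1*(-7))*(-1/34) + 123/40)² = ((49 - 1 + 7 - 7)*(-1/34) + 123/40)² = (48*(-1/34) + 123/40)² = (-24/17 + 123/40)² = (1131/680)² = 1279161/462400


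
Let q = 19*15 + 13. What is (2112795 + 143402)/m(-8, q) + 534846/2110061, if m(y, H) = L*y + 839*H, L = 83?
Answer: 4894081426885/526160590838 ≈ 9.3015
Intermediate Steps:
q = 298 (q = 285 + 13 = 298)
m(y, H) = 83*y + 839*H
(2112795 + 143402)/m(-8, q) + 534846/2110061 = (2112795 + 143402)/(83*(-8) + 839*298) + 534846/2110061 = 2256197/(-664 + 250022) + 534846*(1/2110061) = 2256197/249358 + 534846/2110061 = 4894081426885/526160590838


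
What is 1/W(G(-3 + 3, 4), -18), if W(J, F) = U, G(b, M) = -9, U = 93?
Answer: 1/93 ≈ 0.010753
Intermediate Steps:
W(J, F) = 93
1/W(G(-3 + 3, 4), -18) = 1/93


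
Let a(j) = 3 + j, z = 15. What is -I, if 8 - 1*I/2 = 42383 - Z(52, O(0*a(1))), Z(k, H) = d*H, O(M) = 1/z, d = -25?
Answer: 254260/3 ≈ 84753.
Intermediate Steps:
O(M) = 1/15
Z(k, H) = -25*H
I = -254260/3 (I = 16 - 2*(42383 - (-25)/15) = 16 - 2*(42383 - 1*(-5/3)) = 16 - 2*(42383 + 5/3) = 16 - 2*127154/3 = 16 - 254308/3 = -254260/3 ≈ -84753.)
-I = -1*(-254260/3) = 254260/3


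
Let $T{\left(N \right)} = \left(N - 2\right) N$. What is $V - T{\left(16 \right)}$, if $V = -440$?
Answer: $-664$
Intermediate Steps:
$T{\left(N \right)} = N \left(-2 + N\right)$ ($T{\left(N \right)} = \left(-2 + N\right) N = N \left(-2 + N\right)$)
$V - T{\left(16 \right)} = -440 - 16 \left(-2 + 16\right) = -440 - 16 \cdot 14 = -440 - 224 = -664$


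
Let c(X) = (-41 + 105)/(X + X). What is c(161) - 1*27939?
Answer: -4498147/161 ≈ -27939.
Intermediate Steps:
c(X) = 32/X (c(X) = 64/((2*X)) = 64*(1/(2*X)) = 32/X)
c(161) - 1*27939 = 32/161 - 1*27939 = 32*(1/161) - 27939 = 32/161 - 27939 = -4498147/161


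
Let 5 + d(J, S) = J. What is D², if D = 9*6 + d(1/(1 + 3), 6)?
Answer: 38809/16 ≈ 2425.6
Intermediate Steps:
d(J, S) = -5 + J
D = 197/4 (D = 9*6 + (-5 + 1/(1 + 3)) = 54 + (-5 + 1/4) = 54 + (-5 + ¼) = 54 - 19/4 = 197/4 ≈ 49.250)
D² = (197/4)² = 38809/16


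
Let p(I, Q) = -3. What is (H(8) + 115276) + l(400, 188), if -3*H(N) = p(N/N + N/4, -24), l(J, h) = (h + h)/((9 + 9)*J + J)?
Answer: 109513197/950 ≈ 1.1528e+5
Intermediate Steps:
l(J, h) = 2*h/(19*J) (l(J, h) = (2*h)/(18*J + J) = (2*h)/((19*J)) = (2*h)*(1/(19*J)) = 2*h/(19*J))
H(N) = 1 (H(N) = -⅓*(-3) = 1)
(H(8) + 115276) + l(400, 188) = (1 + 115276) + (2/19)*188/400 = 115277 + (2/19)*188*(1/400) = 115277 + 47/950 = 109513197/950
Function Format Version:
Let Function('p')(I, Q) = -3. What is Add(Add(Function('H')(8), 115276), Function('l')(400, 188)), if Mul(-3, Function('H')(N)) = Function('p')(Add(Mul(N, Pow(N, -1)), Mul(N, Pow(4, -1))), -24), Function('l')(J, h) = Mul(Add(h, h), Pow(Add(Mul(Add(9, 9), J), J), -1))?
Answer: Rational(109513197, 950) ≈ 1.1528e+5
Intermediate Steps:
Function('l')(J, h) = Mul(Rational(2, 19), h, Pow(J, -1)) (Function('l')(J, h) = Mul(Mul(2, h), Pow(Add(Mul(18, J), J), -1)) = Mul(Mul(2, h), Pow(Mul(19, J), -1)) = Mul(Mul(2, h), Mul(Rational(1, 19), Pow(J, -1))) = Mul(Rational(2, 19), h, Pow(J, -1)))
Function('H')(N) = 1 (Function('H')(N) = Mul(Rational(-1, 3), -3) = 1)
Add(Add(Function('H')(8), 115276), Function('l')(400, 188)) = Add(Add(1, 115276), Mul(Rational(2, 19), 188, Pow(400, -1))) = Add(115277, Mul(Rational(2, 19), 188, Rational(1, 400))) = Add(115277, Rational(47, 950)) = Rational(109513197, 950)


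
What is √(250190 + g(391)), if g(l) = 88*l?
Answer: 3*√31622 ≈ 533.48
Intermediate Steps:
√(250190 + g(391)) = √(250190 + 88*391) = √(250190 + 34408) = √284598 = 3*√31622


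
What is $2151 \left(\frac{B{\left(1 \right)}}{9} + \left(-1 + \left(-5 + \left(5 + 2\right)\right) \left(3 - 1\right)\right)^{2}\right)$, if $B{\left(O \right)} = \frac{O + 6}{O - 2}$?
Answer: $17686$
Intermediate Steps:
$B{\left(O \right)} = \frac{6 + O}{-2 + O}$
$2151 \left(\frac{B{\left(1 \right)}}{9} + \left(-1 + \left(-5 + \left(5 + 2\right)\right) \left(3 - 1\right)\right)^{2}\right) = 2151 \left(\frac{\frac{1}{-2 + 1} \left(6 + 1\right)}{9} + \left(-1 + \left(-5 + \left(5 + 2\right)\right) \left(3 - 1\right)\right)^{2}\right) = 2151 \left(\frac{1}{-1} \cdot 7 \cdot \frac{1}{9} + \left(-1 + \left(-5 + 7\right) 2\right)^{2}\right) = 2151 \left(\left(-1\right) 7 \cdot \frac{1}{9} + \left(-1 + 2 \cdot 2\right)^{2}\right) = 2151 \left(\left(-7\right) \frac{1}{9} + \left(-1 + 4\right)^{2}\right) = 2151 \left(- \frac{7}{9} + 3^{2}\right) = 2151 \left(- \frac{7}{9} + 9\right) = 2151 \cdot \frac{74}{9} = 17686$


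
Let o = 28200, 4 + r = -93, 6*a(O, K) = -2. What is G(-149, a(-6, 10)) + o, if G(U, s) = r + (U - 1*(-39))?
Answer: 27993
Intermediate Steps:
a(O, K) = -1/3 (a(O, K) = (1/6)*(-2) = -1/3)
r = -97 (r = -4 - 93 = -97)
G(U, s) = -58 + U (G(U, s) = -97 + (U - 1*(-39)) = -97 + (U + 39) = -97 + (39 + U) = -58 + U)
G(-149, a(-6, 10)) + o = (-58 - 149) + 28200 = -207 + 28200 = 27993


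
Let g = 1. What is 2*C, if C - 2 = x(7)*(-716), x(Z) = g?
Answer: -1428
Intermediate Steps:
x(Z) = 1
C = -714 (C = 2 + 1*(-716) = 2 - 716 = -714)
2*C = 2*(-714) = -1428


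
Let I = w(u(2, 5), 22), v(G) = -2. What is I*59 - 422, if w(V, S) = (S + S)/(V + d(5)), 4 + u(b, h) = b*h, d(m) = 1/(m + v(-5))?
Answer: -230/19 ≈ -12.105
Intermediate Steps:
d(m) = 1/(-2 + m) (d(m) = 1/(m - 2) = 1/(-2 + m))
u(b, h) = -4 + b*h
w(V, S) = 2*S/(⅓ + V) (w(V, S) = (S + S)/(V + 1/(-2 + 5)) = (2*S)/(V + 1/3) = (2*S)/(V + ⅓) = (2*S)/(⅓ + V) = 2*S/(⅓ + V))
I = 132/19 (I = 6*22/(1 + 3*(-4 + 2*5)) = 6*22/(1 + 3*(-4 + 10)) = 6*22/(1 + 3*6) = 6*22/(1 + 18) = 6*22/19 = 6*22*(1/19) = 132/19 ≈ 6.9474)
I*59 - 422 = (132/19)*59 - 422 = 7788/19 - 422 = -230/19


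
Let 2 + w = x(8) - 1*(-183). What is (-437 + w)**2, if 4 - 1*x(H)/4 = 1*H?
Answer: 73984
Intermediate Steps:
x(H) = 16 - 4*H
w = 165 (w = -2 + ((16 - 4*8) - 1*(-183)) = -2 + ((16 - 32) + 183) = -2 + (-16 + 183) = -2 + 167 = 165)
(-437 + w)**2 = (-437 + 165)**2 = (-272)**2 = 73984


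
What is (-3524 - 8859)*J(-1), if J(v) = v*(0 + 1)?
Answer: 12383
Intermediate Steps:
J(v) = v (J(v) = v*1 = v)
(-3524 - 8859)*J(-1) = (-3524 - 8859)*(-1) = -12383*(-1) = 12383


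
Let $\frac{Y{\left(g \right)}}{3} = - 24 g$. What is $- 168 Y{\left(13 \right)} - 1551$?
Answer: $155697$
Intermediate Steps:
$Y{\left(g \right)} = - 72 g$ ($Y{\left(g \right)} = 3 \left(- 24 g\right) = - 72 g$)
$- 168 Y{\left(13 \right)} - 1551 = - 168 \left(\left(-72\right) 13\right) - 1551 = \left(-168\right) \left(-936\right) - 1551 = 157248 - 1551 = 155697$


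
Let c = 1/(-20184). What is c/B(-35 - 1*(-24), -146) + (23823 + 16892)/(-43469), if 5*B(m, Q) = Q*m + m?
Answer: -15420679477/16463745672 ≈ -0.93664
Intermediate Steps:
B(m, Q) = m/5 + Q*m/5 (B(m, Q) = (Q*m + m)/5 = (m + Q*m)/5 = m/5 + Q*m/5)
c = -1/20184 ≈ -4.9544e-5
c/B(-35 - 1*(-24), -146) + (23823 + 16892)/(-43469) = -5/((1 - 146)*(-35 - 1*(-24)))/20184 + (23823 + 16892)/(-43469) = -(-1/(29*(-35 + 24)))/20184 + 40715*(-1/43469) = -1/(20184*((1/5)*(-11)*(-145))) - 2395/2557 = -1/20184/319 - 2395/2557 = -1/20184*1/319 - 2395/2557 = -1/6438696 - 2395/2557 = -15420679477/16463745672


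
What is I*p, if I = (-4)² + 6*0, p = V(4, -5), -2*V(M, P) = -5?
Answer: 40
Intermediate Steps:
V(M, P) = 5/2 (V(M, P) = -½*(-5) = 5/2)
p = 5/2 ≈ 2.5000
I = 16 (I = 16 + 0 = 16)
I*p = 16*(5/2) = 40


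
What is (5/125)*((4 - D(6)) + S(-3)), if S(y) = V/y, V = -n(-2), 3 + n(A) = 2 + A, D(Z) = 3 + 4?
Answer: -4/25 ≈ -0.16000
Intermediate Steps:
D(Z) = 7
n(A) = -1 + A (n(A) = -3 + (2 + A) = -1 + A)
V = 3 (V = -(-1 - 2) = -1*(-3) = 3)
S(y) = 3/y
(5/125)*((4 - D(6)) + S(-3)) = (5/125)*((4 - 1*7) + 3/(-3)) = (5*(1/125))*((4 - 7) + 3*(-⅓)) = (-3 - 1)/25 = (1/25)*(-4) = -4/25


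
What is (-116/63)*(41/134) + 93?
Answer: 390175/4221 ≈ 92.437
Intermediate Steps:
(-116/63)*(41/134) + 93 = (-116*1/63)*(41*(1/134)) + 93 = -116/63*41/134 + 93 = -2378/4221 + 93 = 390175/4221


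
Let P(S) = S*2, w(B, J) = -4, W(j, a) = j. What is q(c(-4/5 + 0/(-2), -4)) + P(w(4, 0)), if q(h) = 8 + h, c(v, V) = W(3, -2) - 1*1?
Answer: 2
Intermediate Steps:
c(v, V) = 2 (c(v, V) = 3 - 1*1 = 3 - 1 = 2)
P(S) = 2*S
q(c(-4/5 + 0/(-2), -4)) + P(w(4, 0)) = (8 + 2) + 2*(-4) = 10 - 8 = 2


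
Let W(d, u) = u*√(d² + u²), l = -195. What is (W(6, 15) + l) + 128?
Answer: -67 + 45*√29 ≈ 175.33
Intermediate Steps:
(W(6, 15) + l) + 128 = (15*√(6² + 15²) - 195) + 128 = (15*√(36 + 225) - 195) + 128 = (15*√261 - 195) + 128 = (15*(3*√29) - 195) + 128 = (45*√29 - 195) + 128 = (-195 + 45*√29) + 128 = -67 + 45*√29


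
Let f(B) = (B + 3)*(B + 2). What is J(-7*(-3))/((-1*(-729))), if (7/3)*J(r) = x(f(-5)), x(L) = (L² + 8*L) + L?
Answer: 10/189 ≈ 0.052910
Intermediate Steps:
f(B) = (2 + B)*(3 + B) (f(B) = (3 + B)*(2 + B) = (2 + B)*(3 + B))
x(L) = L² + 9*L
J(r) = 270/7 (J(r) = 3*((6 + (-5)² + 5*(-5))*(9 + (6 + (-5)² + 5*(-5))))/7 = 3*((6 + 25 - 25)*(9 + (6 + 25 - 25)))/7 = 3*(6*(9 + 6))/7 = 3*(6*15)/7 = (3/7)*90 = 270/7)
J(-7*(-3))/((-1*(-729))) = 270/(7*((-1*(-729)))) = (270/7)/729 = (270/7)*(1/729) = 10/189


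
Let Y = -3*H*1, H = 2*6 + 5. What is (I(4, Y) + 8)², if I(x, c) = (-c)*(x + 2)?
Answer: 98596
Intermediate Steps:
H = 17 (H = 12 + 5 = 17)
Y = -51 (Y = -3*17*1 = -51*1 = -51)
I(x, c) = -c*(2 + x) (I(x, c) = (-c)*(2 + x) = -c*(2 + x))
(I(4, Y) + 8)² = (-1*(-51)*(2 + 4) + 8)² = (-1*(-51)*6 + 8)² = (306 + 8)² = 314² = 98596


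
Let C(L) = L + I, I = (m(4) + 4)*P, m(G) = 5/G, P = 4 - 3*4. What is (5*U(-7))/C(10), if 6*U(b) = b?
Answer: 35/192 ≈ 0.18229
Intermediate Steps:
P = -8 (P = 4 - 12 = -8)
U(b) = b/6
I = -42 (I = (5/4 + 4)*(-8) = (21/4)*(-8) = -42)
C(L) = -42 + L (C(L) = L - 42 = -42 + L)
(5*U(-7))/C(10) = (5*((⅙)*(-7)))/(-42 + 10) = (5*(-7/6))/(-32) = -35/6*(-1/32) = 35/192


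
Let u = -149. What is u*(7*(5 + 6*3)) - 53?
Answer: -24042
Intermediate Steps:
u*(7*(5 + 6*3)) - 53 = -1043*(5 + 6*3) - 53 = -1043*(5 + 18) - 53 = -1043*23 - 53 = -149*161 - 53 = -23989 - 53 = -24042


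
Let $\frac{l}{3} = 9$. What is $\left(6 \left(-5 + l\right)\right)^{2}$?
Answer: $17424$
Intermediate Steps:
$l = 27$ ($l = 3 \cdot 9 = 27$)
$\left(6 \left(-5 + l\right)\right)^{2} = \left(6 \left(-5 + 27\right)\right)^{2} = \left(6 \cdot 22\right)^{2} = 132^{2} = 17424$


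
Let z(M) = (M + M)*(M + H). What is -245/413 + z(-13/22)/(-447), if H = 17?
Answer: -3509203/6382266 ≈ -0.54984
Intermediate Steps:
z(M) = 2*M*(17 + M) (z(M) = (M + M)*(M + 17) = (2*M)*(17 + M) = 2*M*(17 + M))
-245/413 + z(-13/22)/(-447) = -245/413 + (2*(-13/22)*(17 - 13/22))/(-447) = -245*1/413 + (2*(-13*1/22)*(17 - 13*1/22))*(-1/447) = -35/59 + (2*(-13/22)*(17 - 13/22))*(-1/447) = -35/59 + (2*(-13/22)*(361/22))*(-1/447) = -35/59 - 4693/242*(-1/447) = -35/59 + 4693/108174 = -3509203/6382266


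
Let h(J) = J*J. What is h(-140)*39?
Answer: 764400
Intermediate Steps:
h(J) = J²
h(-140)*39 = (-140)²*39 = 19600*39 = 764400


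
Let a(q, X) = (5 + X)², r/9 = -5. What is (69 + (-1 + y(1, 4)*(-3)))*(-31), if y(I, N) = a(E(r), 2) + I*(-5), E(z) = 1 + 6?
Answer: 1984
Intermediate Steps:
r = -45 (r = 9*(-5) = -45)
E(z) = 7
y(I, N) = 49 - 5*I (y(I, N) = (5 + 2)² + I*(-5) = 7² - 5*I = 49 - 5*I)
(69 + (-1 + y(1, 4)*(-3)))*(-31) = (69 + (-1 + (49 - 5*1)*(-3)))*(-31) = (69 + (-1 + (49 - 5)*(-3)))*(-31) = (69 + (-1 + 44*(-3)))*(-31) = (69 + (-1 - 132))*(-31) = (69 - 133)*(-31) = -64*(-31) = 1984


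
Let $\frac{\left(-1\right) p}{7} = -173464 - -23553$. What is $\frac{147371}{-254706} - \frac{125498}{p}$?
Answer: $- \frac{186612831455}{267282618162} \approx -0.69818$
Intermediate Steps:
$p = 1049377$ ($p = - 7 \left(-173464 - -23553\right) = - 7 \left(-173464 + 23553\right) = \left(-7\right) \left(-149911\right) = 1049377$)
$\frac{147371}{-254706} - \frac{125498}{p} = \frac{147371}{-254706} - \frac{125498}{1049377} = 147371 \left(- \frac{1}{254706}\right) - \frac{125498}{1049377} = - \frac{147371}{254706} - \frac{125498}{1049377} = - \frac{186612831455}{267282618162}$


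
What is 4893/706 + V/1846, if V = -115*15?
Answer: 1953657/325819 ≈ 5.9961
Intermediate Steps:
V = -1725
4893/706 + V/1846 = 4893/706 - 1725/1846 = 1953657/325819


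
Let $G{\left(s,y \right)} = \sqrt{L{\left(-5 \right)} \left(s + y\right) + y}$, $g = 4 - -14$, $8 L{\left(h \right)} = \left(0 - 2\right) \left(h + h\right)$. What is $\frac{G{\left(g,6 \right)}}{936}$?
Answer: $\frac{\sqrt{66}}{936} \approx 0.0086795$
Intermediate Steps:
$L{\left(h \right)} = - \frac{h}{2}$ ($L{\left(h \right)} = \frac{\left(0 - 2\right) \left(h + h\right)}{8} = \frac{\left(-2\right) 2 h}{8} = \frac{\left(-4\right) h}{8} = - \frac{h}{2}$)
$g = 18$ ($g = 4 + 14 = 18$)
$G{\left(s,y \right)} = \sqrt{\frac{5 s}{2} + \frac{7 y}{2}}$ ($G{\left(s,y \right)} = \sqrt{\left(- \frac{1}{2}\right) \left(-5\right) \left(s + y\right) + y} = \sqrt{\frac{5 \left(s + y\right)}{2} + y} = \sqrt{\left(\frac{5 s}{2} + \frac{5 y}{2}\right) + y} = \sqrt{\frac{5 s}{2} + \frac{7 y}{2}}$)
$\frac{G{\left(g,6 \right)}}{936} = \frac{\frac{1}{2} \sqrt{10 \cdot 18 + 14 \cdot 6}}{936} = \frac{\sqrt{180 + 84}}{2} \cdot \frac{1}{936} = \frac{\sqrt{264}}{2} \cdot \frac{1}{936} = \frac{2 \sqrt{66}}{2} \cdot \frac{1}{936} = \sqrt{66} \cdot \frac{1}{936} = \frac{\sqrt{66}}{936}$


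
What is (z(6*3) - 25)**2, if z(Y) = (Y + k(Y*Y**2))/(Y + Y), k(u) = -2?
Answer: 48841/81 ≈ 602.98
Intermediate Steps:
z(Y) = (-2 + Y)/(2*Y) (z(Y) = (Y - 2)/(Y + Y) = (-2 + Y)/((2*Y)) = (-2 + Y)*(1/(2*Y)) = (-2 + Y)/(2*Y))
(z(6*3) - 25)**2 = ((-2 + 6*3)/(2*((6*3))) - 25)**2 = ((1/2)*(-2 + 18)/18 - 25)**2 = ((1/2)*(1/18)*16 - 25)**2 = (4/9 - 25)**2 = (-221/9)**2 = 48841/81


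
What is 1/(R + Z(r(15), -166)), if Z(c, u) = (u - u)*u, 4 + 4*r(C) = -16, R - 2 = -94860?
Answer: -1/94858 ≈ -1.0542e-5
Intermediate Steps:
R = -94858 (R = 2 - 94860 = -94858)
r(C) = -5 (r(C) = -1 + (¼)*(-16) = -1 - 4 = -5)
Z(c, u) = 0 (Z(c, u) = 0*u = 0)
1/(R + Z(r(15), -166)) = 1/(-94858 + 0) = 1/(-94858) = -1/94858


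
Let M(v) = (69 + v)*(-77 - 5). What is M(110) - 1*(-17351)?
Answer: 2673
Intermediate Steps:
M(v) = -5658 - 82*v (M(v) = (69 + v)*(-82) = -5658 - 82*v)
M(110) - 1*(-17351) = (-5658 - 82*110) - 1*(-17351) = (-5658 - 9020) + 17351 = -14678 + 17351 = 2673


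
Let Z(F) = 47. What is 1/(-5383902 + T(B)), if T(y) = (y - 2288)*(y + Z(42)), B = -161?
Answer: -1/5104716 ≈ -1.9590e-7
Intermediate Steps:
T(y) = (-2288 + y)*(47 + y) (T(y) = (y - 2288)*(y + 47) = (-2288 + y)*(47 + y))
1/(-5383902 + T(B)) = 1/(-5383902 + (-107536 + (-161)**2 - 2241*(-161))) = 1/(-5383902 + (-107536 + 25921 + 360801)) = 1/(-5383902 + 279186) = 1/(-5104716) = -1/5104716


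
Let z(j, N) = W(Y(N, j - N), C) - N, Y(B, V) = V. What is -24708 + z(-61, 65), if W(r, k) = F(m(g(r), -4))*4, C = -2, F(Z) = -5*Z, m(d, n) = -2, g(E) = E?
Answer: -24733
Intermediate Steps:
W(r, k) = 40 (W(r, k) = -5*(-2)*4 = 10*4 = 40)
z(j, N) = 40 - N
-24708 + z(-61, 65) = -24708 + (40 - 1*65) = -24708 + (40 - 65) = -24708 - 25 = -24733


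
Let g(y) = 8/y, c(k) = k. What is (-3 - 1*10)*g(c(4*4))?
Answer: -13/2 ≈ -6.5000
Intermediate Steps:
(-3 - 1*10)*g(c(4*4)) = (-3 - 1*10)*(8/((4*4))) = (-3 - 10)*(8/16) = -104/16 = -13*½ = -13/2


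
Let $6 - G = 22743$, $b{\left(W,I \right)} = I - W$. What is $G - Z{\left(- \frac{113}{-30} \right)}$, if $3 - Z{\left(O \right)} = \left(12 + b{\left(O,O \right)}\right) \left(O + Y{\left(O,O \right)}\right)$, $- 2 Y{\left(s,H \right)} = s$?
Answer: $- \frac{113587}{5} \approx -22717.0$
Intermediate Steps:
$Y{\left(s,H \right)} = - \frac{s}{2}$
$G = -22737$ ($G = 6 - 22743 = -22737$)
$Z{\left(O \right)} = 3 - 6 O$ ($Z{\left(O \right)} = 3 - \left(12 + \left(O - O\right)\right) \left(O - \frac{O}{2}\right) = 3 - \left(12 + 0\right) \frac{O}{2} = 3 - 12 \frac{O}{2} = 3 - 6 O$)
$G - Z{\left(- \frac{113}{-30} \right)} = -22737 - \left(3 - 6 \left(- \frac{113}{-30}\right)\right) = -22737 - \left(3 - 6 \left(\left(-113\right) \left(- \frac{1}{30}\right)\right)\right) = -22737 - \left(3 - \frac{113}{5}\right) = -22737 - - \frac{98}{5} = -22737 + \frac{98}{5} = - \frac{113587}{5}$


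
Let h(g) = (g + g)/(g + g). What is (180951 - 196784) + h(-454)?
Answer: -15832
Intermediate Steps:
h(g) = 1 (h(g) = (2*g)/((2*g)) = (2*g)*(1/(2*g)) = 1)
(180951 - 196784) + h(-454) = (180951 - 196784) + 1 = -15833 + 1 = -15832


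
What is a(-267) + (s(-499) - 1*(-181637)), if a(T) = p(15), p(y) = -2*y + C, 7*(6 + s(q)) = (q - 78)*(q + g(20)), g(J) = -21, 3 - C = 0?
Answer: 1571268/7 ≈ 2.2447e+5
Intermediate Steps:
C = 3 (C = 3 - 1*0 = 3 + 0 = 3)
s(q) = -6 + (-78 + q)*(-21 + q)/7 (s(q) = -6 + ((q - 78)*(q - 21))/7 = -6 + ((-78 + q)*(-21 + q))/7 = -6 + (-78 + q)*(-21 + q)/7)
p(y) = 3 - 2*y (p(y) = -2*y + 3 = 3 - 2*y)
a(T) = -27 (a(T) = 3 - 2*15 = 3 - 30 = -27)
a(-267) + (s(-499) - 1*(-181637)) = -27 + ((228 - 99/7*(-499) + (⅐)*(-499)²) - 1*(-181637)) = -27 + ((228 + 49401/7 + (⅐)*249001) + 181637) = -27 + ((228 + 49401/7 + 249001/7) + 181637) = -27 + (299998/7 + 181637) = -27 + 1571457/7 = 1571268/7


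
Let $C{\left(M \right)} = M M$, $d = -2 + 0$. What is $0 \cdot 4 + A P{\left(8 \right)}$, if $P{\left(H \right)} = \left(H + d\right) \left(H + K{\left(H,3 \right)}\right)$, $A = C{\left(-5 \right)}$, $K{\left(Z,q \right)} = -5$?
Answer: $450$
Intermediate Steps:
$d = -2$
$C{\left(M \right)} = M^{2}$
$A = 25$ ($A = \left(-5\right)^{2} = 25$)
$P{\left(H \right)} = \left(-5 + H\right) \left(-2 + H\right)$ ($P{\left(H \right)} = \left(H - 2\right) \left(H - 5\right) = \left(-2 + H\right) \left(-5 + H\right) = \left(-5 + H\right) \left(-2 + H\right)$)
$0 \cdot 4 + A P{\left(8 \right)} = 0 \cdot 4 + 25 \left(10 + 8^{2} - 56\right) = 0 + 25 \left(10 + 64 - 56\right) = 0 + 25 \cdot 18 = 0 + 450 = 450$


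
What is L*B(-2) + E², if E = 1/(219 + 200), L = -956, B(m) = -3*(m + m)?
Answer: -2014035791/175561 ≈ -11472.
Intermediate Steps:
B(m) = -6*m
E = 1/419 ≈ 0.0023866
L*B(-2) + E² = -(-5736)*(-2) + (1/419)² = -956*12 + 1/175561 = -11472 + 1/175561 = -2014035791/175561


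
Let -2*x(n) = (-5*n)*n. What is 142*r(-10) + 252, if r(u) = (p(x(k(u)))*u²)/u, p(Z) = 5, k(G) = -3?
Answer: -6848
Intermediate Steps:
x(n) = 5*n²/2 (x(n) = -(-5*n)*n/2 = -(-5)*n²/2 = 5*n²/2)
r(u) = 5*u (r(u) = (5*u²)/u = 5*u)
142*r(-10) + 252 = 142*(5*(-10)) + 252 = 142*(-50) + 252 = -7100 + 252 = -6848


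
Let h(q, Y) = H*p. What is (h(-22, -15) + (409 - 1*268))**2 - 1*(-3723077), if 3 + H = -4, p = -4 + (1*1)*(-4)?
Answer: 3761886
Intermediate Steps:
p = -8 (p = -4 + 1*(-4) = -4 - 4 = -8)
H = -7 (H = -3 - 4 = -7)
h(q, Y) = 56 (h(q, Y) = -7*(-8) = 56)
(h(-22, -15) + (409 - 1*268))**2 - 1*(-3723077) = (56 + (409 - 1*268))**2 - 1*(-3723077) = (56 + (409 - 268))**2 + 3723077 = (56 + 141)**2 + 3723077 = 197**2 + 3723077 = 38809 + 3723077 = 3761886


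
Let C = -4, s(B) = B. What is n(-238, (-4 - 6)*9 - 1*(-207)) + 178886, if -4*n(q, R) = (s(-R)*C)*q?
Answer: 206732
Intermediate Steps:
n(q, R) = -R*q (n(q, R) = --R*(-4)*q/4 = -4*R*q/4 = -R*q)
n(-238, (-4 - 6)*9 - 1*(-207)) + 178886 = -1*((-4 - 6)*9 - 1*(-207))*(-238) + 178886 = -1*(-10*9 + 207)*(-238) + 178886 = -1*(-90 + 207)*(-238) + 178886 = -1*117*(-238) + 178886 = 27846 + 178886 = 206732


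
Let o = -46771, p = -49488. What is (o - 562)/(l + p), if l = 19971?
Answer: 47333/29517 ≈ 1.6036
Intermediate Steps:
(o - 562)/(l + p) = (-46771 - 562)/(19971 - 49488) = -47333/(-29517) = -47333*(-1/29517) = 47333/29517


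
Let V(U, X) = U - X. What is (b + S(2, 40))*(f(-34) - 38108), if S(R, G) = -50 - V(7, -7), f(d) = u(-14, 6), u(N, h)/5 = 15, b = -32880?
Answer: 1252959152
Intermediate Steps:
u(N, h) = 75 (u(N, h) = 5*15 = 75)
f(d) = 75
S(R, G) = -64 (S(R, G) = -50 - (7 - 1*(-7)) = -50 - (7 + 7) = -50 - 1*14 = -50 - 14 = -64)
(b + S(2, 40))*(f(-34) - 38108) = (-32880 - 64)*(75 - 38108) = -32944*(-38033) = 1252959152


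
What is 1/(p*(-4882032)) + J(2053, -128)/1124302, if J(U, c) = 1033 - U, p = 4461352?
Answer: -11108036246466791/12243909183669684864 ≈ -0.00090723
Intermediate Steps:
1/(p*(-4882032)) + J(2053, -128)/1124302 = 1/(4461352*(-4882032)) + (1033 - 1*2053)/1124302 = (1/4461352)*(-1/4882032) + (1033 - 2053)*(1/1124302) = -1/21780463227264 - 1020*1/1124302 = -1/21780463227264 - 510/562151 = -11108036246466791/12243909183669684864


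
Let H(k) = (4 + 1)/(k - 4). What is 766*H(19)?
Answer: 766/3 ≈ 255.33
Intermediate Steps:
H(k) = 5/(-4 + k)
766*H(19) = 766*(5/(-4 + 19)) = 766*(5/15) = 766*(5*(1/15)) = 766*(1/3) = 766/3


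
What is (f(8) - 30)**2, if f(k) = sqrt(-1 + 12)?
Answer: (30 - sqrt(11))**2 ≈ 712.00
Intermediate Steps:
f(k) = sqrt(11)
(f(8) - 30)**2 = (sqrt(11) - 30)**2 = (-30 + sqrt(11))**2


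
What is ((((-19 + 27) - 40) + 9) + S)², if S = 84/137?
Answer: 9406489/18769 ≈ 501.17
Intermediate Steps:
S = 84/137 (S = 84*(1/137) = 84/137 ≈ 0.61314)
((((-19 + 27) - 40) + 9) + S)² = ((((-19 + 27) - 40) + 9) + 84/137)² = (((8 - 40) + 9) + 84/137)² = ((-32 + 9) + 84/137)² = (-23 + 84/137)² = (-3067/137)² = 9406489/18769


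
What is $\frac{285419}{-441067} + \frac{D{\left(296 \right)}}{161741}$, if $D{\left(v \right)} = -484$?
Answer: $- \frac{46377430907}{71338617647} \approx -0.6501$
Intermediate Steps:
$\frac{285419}{-441067} + \frac{D{\left(296 \right)}}{161741} = \frac{285419}{-441067} - \frac{484}{161741} = 285419 \left(- \frac{1}{441067}\right) - \frac{484}{161741} = - \frac{285419}{441067} - \frac{484}{161741} = - \frac{46377430907}{71338617647}$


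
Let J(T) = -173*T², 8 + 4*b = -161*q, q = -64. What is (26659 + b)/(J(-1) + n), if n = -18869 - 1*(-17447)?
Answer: -29233/1595 ≈ -18.328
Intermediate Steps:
b = 2574 (b = -2 + (-161*(-64))/4 = -2 + (¼)*10304 = -2 + 2576 = 2574)
n = -1422 (n = -18869 + 17447 = -1422)
(26659 + b)/(J(-1) + n) = (26659 + 2574)/(-173*(-1)² - 1422) = 29233/(-173*1 - 1422) = 29233/(-173 - 1422) = 29233/(-1595) = 29233*(-1/1595) = -29233/1595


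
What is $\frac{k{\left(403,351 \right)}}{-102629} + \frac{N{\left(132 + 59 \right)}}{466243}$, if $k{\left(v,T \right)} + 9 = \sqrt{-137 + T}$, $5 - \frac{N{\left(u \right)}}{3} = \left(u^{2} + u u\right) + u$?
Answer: $- \frac{22517122089}{47850052847} - \frac{\sqrt{214}}{102629} \approx -0.47072$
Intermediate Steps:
$N{\left(u \right)} = 15 - 6 u^{2} - 3 u$ ($N{\left(u \right)} = 15 - 3 \left(\left(u^{2} + u u\right) + u\right) = 15 - 3 \left(\left(u^{2} + u^{2}\right) + u\right) = 15 - 3 \left(2 u^{2} + u\right) = 15 - 3 \left(u + 2 u^{2}\right) = 15 - \left(3 u + 6 u^{2}\right) = 15 - 6 u^{2} - 3 u$)
$k{\left(v,T \right)} = -9 + \sqrt{-137 + T}$
$\frac{k{\left(403,351 \right)}}{-102629} + \frac{N{\left(132 + 59 \right)}}{466243} = \frac{-9 + \sqrt{-137 + 351}}{-102629} + \frac{15 - 6 \left(132 + 59\right)^{2} - 3 \left(132 + 59\right)}{466243} = \left(-9 + \sqrt{214}\right) \left(- \frac{1}{102629}\right) + \left(15 - 6 \cdot 191^{2} - 573\right) \frac{1}{466243} = \left(\frac{9}{102629} - \frac{\sqrt{214}}{102629}\right) + \left(15 - 218886 - 573\right) \frac{1}{466243} = \left(\frac{9}{102629} - \frac{\sqrt{214}}{102629}\right) - \frac{219444}{466243} = - \frac{22517122089}{47850052847} - \frac{\sqrt{214}}{102629}$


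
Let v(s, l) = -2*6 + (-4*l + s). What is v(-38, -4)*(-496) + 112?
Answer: 16976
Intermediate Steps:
v(s, l) = -12 + s - 4*l (v(s, l) = -12 + (s - 4*l) = -12 + s - 4*l)
v(-38, -4)*(-496) + 112 = (-12 - 38 - 4*(-4))*(-496) + 112 = (-12 - 38 + 16)*(-496) + 112 = -34*(-496) + 112 = 16864 + 112 = 16976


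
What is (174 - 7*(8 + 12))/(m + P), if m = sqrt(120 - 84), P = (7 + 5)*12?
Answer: 17/75 ≈ 0.22667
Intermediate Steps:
P = 144 (P = 12*12 = 144)
m = 6 (m = sqrt(36) = 6)
(174 - 7*(8 + 12))/(m + P) = (174 - 7*(8 + 12))/(6 + 144) = (174 - 7*20)/150 = (174 - 140)*(1/150) = 34*(1/150) = 17/75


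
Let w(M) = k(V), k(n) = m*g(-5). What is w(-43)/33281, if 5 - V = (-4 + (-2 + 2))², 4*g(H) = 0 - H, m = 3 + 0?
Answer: 15/133124 ≈ 0.00011268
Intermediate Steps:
m = 3
g(H) = -H/4 (g(H) = (0 - H)/4 = (-H)/4 = -H/4)
V = -11 (V = 5 - (-4 + (-2 + 2))² = 5 - (-4 + 0)² = 5 - 1*(-4)² = 5 - 1*16 = 5 - 16 = -11)
k(n) = 15/4 (k(n) = 3*(-¼*(-5)) = 3*(5/4) = 15/4)
w(M) = 15/4
w(-43)/33281 = (15/4)/33281 = (15/4)*(1/33281) = 15/133124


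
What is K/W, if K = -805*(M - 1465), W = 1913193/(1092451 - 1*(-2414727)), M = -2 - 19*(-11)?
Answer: 3551684088820/1913193 ≈ 1.8564e+6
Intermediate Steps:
M = 207 (M = -2 + 209 = 207)
W = 1913193/3507178 (W = 1913193/(1092451 + 2414727) = 1913193/3507178 ≈ 0.54551)
K = 1012690 (K = -805*(207 - 1465) = -805*(-1258) = 1012690)
K/W = 1012690/(1913193/3507178) = 1012690*(3507178/1913193) = 3551684088820/1913193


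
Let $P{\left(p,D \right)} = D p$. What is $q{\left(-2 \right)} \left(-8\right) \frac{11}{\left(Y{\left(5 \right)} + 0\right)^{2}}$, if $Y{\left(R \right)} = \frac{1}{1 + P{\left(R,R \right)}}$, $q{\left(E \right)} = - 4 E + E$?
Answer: $-356928$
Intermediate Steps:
$q{\left(E \right)} = - 3 E$
$Y{\left(R \right)} = \frac{1}{1 + R^{2}}$ ($Y{\left(R \right)} = \frac{1}{1 + R R} = \frac{1}{1 + R^{2}}$)
$q{\left(-2 \right)} \left(-8\right) \frac{11}{\left(Y{\left(5 \right)} + 0\right)^{2}} = \left(-3\right) \left(-2\right) \left(-8\right) \frac{11}{\left(\frac{1}{1 + 5^{2}} + 0\right)^{2}} = 6 \left(-8\right) \frac{11}{\left(\frac{1}{1 + 25} + 0\right)^{2}} = - 48 \frac{11}{\left(\frac{1}{26} + 0\right)^{2}} = - 48 \frac{11}{\left(\frac{1}{26}\right)^{2}} = - 48 \cdot 11 \frac{1}{\frac{1}{676}} = - 48 \cdot 11 \cdot 676 = \left(-48\right) 7436 = -356928$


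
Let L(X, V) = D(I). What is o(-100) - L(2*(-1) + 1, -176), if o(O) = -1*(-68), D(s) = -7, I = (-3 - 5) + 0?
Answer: 75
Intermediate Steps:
I = -8 (I = -8 + 0 = -8)
o(O) = 68
L(X, V) = -7
o(-100) - L(2*(-1) + 1, -176) = 68 - 1*(-7) = 68 + 7 = 75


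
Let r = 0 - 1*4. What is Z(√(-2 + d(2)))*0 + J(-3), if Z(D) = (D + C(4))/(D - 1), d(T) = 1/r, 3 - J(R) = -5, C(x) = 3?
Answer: 8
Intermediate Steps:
J(R) = 8 (J(R) = 3 - 1*(-5) = 3 + 5 = 8)
r = -4 (r = 0 - 4 = -4)
d(T) = -¼ (d(T) = 1/(-4) = -¼)
Z(D) = (3 + D)/(-1 + D) (Z(D) = (D + 3)/(D - 1) = (3 + D)/(-1 + D))
Z(√(-2 + d(2)))*0 + J(-3) = ((3 + √(-2 - ¼))/(-1 + √(-2 - ¼)))*0 + 8 = ((3 + √(-9/4))/(-1 + √(-9/4)))*0 + 8 = ((3 + 3*I/2)/(-1 + 3*I/2))*0 + 8 = ((4*(-1 - 3*I/2)/13)*(3 + 3*I/2))*0 + 8 = (4*(-1 - 3*I/2)*(3 + 3*I/2)/13)*0 + 8 = 0 + 8 = 8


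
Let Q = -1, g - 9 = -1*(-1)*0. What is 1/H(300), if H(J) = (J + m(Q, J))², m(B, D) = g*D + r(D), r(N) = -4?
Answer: 1/8976016 ≈ 1.1141e-7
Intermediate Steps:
g = 9 (g = 9 - 1*(-1)*0 = 9 + 1*0 = 9 + 0 = 9)
m(B, D) = -4 + 9*D (m(B, D) = 9*D - 4 = -4 + 9*D)
H(J) = (-4 + 10*J)² (H(J) = (J + (-4 + 9*J))² = (-4 + 10*J)²)
1/H(300) = 1/(4*(-2 + 5*300)²) = 1/(4*(-2 + 1500)²) = 1/(4*1498²) = 1/(4*2244004) = 1/8976016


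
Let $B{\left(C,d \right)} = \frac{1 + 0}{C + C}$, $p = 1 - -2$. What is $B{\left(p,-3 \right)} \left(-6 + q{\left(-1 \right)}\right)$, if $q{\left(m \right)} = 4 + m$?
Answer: $- \frac{1}{2} \approx -0.5$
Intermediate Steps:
$p = 3$ ($p = 1 + 2 = 3$)
$B{\left(C,d \right)} = \frac{1}{2 C}$ ($B{\left(C,d \right)} = 1 \frac{1}{2 C} = \frac{1}{2 C}$)
$B{\left(p,-3 \right)} \left(-6 + q{\left(-1 \right)}\right) = \frac{1}{2 \cdot 3} \left(-6 + \left(4 - 1\right)\right) = \frac{1}{2} \cdot \frac{1}{3} \left(-6 + 3\right) = \frac{1}{6} \left(-3\right) = - \frac{1}{2}$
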